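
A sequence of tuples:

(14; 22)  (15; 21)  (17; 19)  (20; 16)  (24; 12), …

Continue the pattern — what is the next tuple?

First slot: differences are 1, 2, 3, … (increasing by 1 each time), so 14, 15, 17, 20, 24 → 29.
Second slot: 22, 21, 19, 16, 12 → 7 (together with the first slot always sums to 36).
Combining the parts gives (29; 7).

(29; 7)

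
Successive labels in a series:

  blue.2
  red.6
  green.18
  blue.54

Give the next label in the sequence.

red.162

Colour goes blue, red, green, blue → red (repeats blue → red → green).
For the second component, ×3 each step: 2, 6, 18, 54 → 162.
Combining the parts gives red.162.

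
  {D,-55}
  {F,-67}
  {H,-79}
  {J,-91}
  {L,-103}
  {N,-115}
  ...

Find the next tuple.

{P,-127}

For the letter, letters move forward 2 places in the alphabet: D, F, H, J, L, N → P.
Second slot goes -55, -67, -79, -91, -103, -115 → -127 (−12 each step).
Putting it together: {P,-127}.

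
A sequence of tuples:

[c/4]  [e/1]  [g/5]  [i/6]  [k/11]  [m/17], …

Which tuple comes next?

[o/28]

Letter goes c, e, g, i, k, m → o (letters move forward 2 places in the alphabet).
Second coordinate: each term is the sum of the two before it; 4, 1, 5, 6, 11, 17 → 28.
Combining the parts gives [o/28].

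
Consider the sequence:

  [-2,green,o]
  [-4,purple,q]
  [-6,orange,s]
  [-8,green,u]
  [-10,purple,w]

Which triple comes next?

First value: −2 each step; -2, -4, -6, -8, -10 → -12.
Colour goes green, purple, orange, green, purple → orange (repeats green → purple → orange).
For the letter, letters move forward 2 places in the alphabet: o, q, s, u, w → y.
Putting it together: [-12,orange,y].

[-12,orange,y]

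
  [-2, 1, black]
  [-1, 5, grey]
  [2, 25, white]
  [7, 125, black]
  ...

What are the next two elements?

[14, 625, grey], [23, 3125, white]

First part: -2, -1, 2, 7 → 14 → 23 (differences are 1, 3, 5, … (increasing by 2 each time)).
For the second part, ×5 each step: 1, 5, 25, 125 → 625 → 3125.
For the shade, repeats black → grey → white: black, grey, white, black → grey → white.
So the next two elements are [14, 625, grey] and [23, 3125, white].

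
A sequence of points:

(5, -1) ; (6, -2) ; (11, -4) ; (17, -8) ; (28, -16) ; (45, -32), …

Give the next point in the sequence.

First coordinate goes 5, 6, 11, 17, 28, 45 → 73 (each term is the sum of the two before it).
Second coordinate: ×2 each step; -1, -2, -4, -8, -16, -32 → -64.
Putting it together: (73, -64).

(73, -64)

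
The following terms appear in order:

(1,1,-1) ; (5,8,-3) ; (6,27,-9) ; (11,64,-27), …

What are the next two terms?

First coordinate goes 1, 5, 6, 11 → 17 → 28 (each term is the sum of the two before it).
For the second coordinate, perfect cubes: 1³, 2³, 3³, …: 1, 8, 27, 64 → 125 → 216.
Third coordinate: -1, -3, -9, -27 → -81 → -243 (×3 each step).
Putting the parts together: (17,125,-81) and then (28,216,-243).

(17,125,-81), (28,216,-243)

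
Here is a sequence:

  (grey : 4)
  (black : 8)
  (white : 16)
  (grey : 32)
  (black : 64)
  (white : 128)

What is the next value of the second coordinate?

For the shade, repeats grey → black → white: grey, black, white, grey, black, white → grey.
Second coordinate: ×2 each step, so 4, 8, 16, 32, 64, 128 → 256.

256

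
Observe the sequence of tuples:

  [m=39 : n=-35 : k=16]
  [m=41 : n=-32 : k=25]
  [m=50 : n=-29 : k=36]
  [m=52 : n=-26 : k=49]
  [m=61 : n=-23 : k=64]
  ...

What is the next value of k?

K: perfect squares: 4², 5², 6², …; 16, 25, 36, 49, 64 → 81.

81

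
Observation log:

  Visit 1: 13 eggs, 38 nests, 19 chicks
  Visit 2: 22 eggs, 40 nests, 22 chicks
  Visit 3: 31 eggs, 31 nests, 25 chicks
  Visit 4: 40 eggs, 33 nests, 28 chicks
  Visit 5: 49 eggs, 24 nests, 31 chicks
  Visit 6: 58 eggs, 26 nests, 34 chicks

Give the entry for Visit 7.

67 eggs, 17 nests, 37 chicks

Eggs: 13, 22, 31, 40, 49, 58 → 67 (+9 each step).
Nests: alternating steps +2, −9, +2, −9, …; 38, 40, 31, 33, 24, 26 → 17.
For the chicks, +3 each step: 19, 22, 25, 28, 31, 34 → 37.
Combining the parts gives 67 eggs, 17 nests, 37 chicks.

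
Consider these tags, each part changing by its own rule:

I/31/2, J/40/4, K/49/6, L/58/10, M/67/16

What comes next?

N/76/26

Letter — letters move forward 1 place in the alphabet: I, J, K, L, M → N.
Second component: +9 each step; 31, 40, 49, 58, 67 → 76.
Third component: each term is the sum of the two before it; 2, 4, 6, 10, 16 → 26.
Combining the parts gives N/76/26.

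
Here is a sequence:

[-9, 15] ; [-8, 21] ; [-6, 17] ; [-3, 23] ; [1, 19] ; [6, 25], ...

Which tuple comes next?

[12, 21]

First slot: differences are 1, 2, 3, … (increasing by 1 each time), so -9, -8, -6, -3, 1, 6 → 12.
For the second slot, alternating steps +6, −4, +6, −4, …: 15, 21, 17, 23, 19, 25 → 21.
Putting it together: [12, 21].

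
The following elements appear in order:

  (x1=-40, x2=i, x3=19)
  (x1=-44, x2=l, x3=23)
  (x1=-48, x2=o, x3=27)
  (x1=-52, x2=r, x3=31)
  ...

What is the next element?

(x1=-56, x2=u, x3=35)

X1: −4 each step; -40, -44, -48, -52 → -56.
X2: letters move forward 3 places in the alphabet, so i, l, o, r → u.
X3: together with the x1 always sums to -21; 19, 23, 27, 31 → 35.
Putting it together: (x1=-56, x2=u, x3=35).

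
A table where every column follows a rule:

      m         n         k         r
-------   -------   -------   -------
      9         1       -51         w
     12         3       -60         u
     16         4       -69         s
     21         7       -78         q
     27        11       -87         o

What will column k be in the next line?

-96

Column k goes -51, -60, -69, -78, -87 → -96 (−9 each step).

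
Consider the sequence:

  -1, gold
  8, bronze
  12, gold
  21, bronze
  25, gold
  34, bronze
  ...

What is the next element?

38, gold

First entry — alternating steps +9, +4, +9, +4, …: -1, 8, 12, 21, 25, 34 → 38.
Rank: alternates gold ↔ bronze; gold, bronze, gold, bronze, gold, bronze → gold.
Combining the parts gives 38, gold.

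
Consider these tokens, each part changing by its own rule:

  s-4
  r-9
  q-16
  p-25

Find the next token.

o-36

Letter: s, r, q, p → o (letters move back 1 place in the alphabet).
Second component — perfect squares: 2², 3², 4², …: 4, 9, 16, 25 → 36.
So the next token is o-36.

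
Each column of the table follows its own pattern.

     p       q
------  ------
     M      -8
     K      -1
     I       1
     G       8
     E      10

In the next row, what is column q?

17

Column q — alternating steps +7, +2, +7, +2, …: -8, -1, 1, 8, 10 → 17.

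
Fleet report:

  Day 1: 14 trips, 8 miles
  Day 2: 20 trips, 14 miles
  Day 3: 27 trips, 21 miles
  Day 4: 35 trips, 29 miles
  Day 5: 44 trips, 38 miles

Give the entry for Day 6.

54 trips, 48 miles

Trips: differences are 6, 7, 8, … (increasing by 1 each time), so 14, 20, 27, 35, 44 → 54.
Miles: 8, 14, 21, 29, 38 → 48 (always 6 less than the trips).
So the next record is 54 trips, 48 miles.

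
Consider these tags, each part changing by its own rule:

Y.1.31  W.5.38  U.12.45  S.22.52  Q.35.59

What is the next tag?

Letter — letters move back 2 places in the alphabet: Y, W, U, S, Q → O.
Second component — differences are 4, 7, 10, … (increasing by 3 each time): 1, 5, 12, 22, 35 → 51.
Third component — +7 each step: 31, 38, 45, 52, 59 → 66.
Combining the parts gives O.51.66.

O.51.66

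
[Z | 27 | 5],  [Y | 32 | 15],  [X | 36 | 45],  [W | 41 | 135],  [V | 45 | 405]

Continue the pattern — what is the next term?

Letter — letters move back 1 place in the alphabet: Z, Y, X, W, V → U.
Second entry: alternating steps +5, +4, +5, +4, …; 27, 32, 36, 41, 45 → 50.
Third entry: 5, 15, 45, 135, 405 → 1215 (×3 each step).
Combining the parts gives [U | 50 | 1215].

[U | 50 | 1215]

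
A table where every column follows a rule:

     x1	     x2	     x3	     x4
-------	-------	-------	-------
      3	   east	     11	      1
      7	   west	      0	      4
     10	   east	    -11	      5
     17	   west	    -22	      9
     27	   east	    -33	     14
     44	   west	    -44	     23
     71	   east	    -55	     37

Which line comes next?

115  west  -66  60

Column x1: 3, 7, 10, 17, 27, 44, 71 → 115 (each term is the sum of the two before it).
Column x2: alternates east ↔ west; east, west, east, west, east, west, east → west.
Column x3 — −11 each step: 11, 0, -11, -22, -33, -44, -55 → -66.
For the column x4, each term is the sum of the two before it: 1, 4, 5, 9, 14, 23, 37 → 60.
Combining the parts gives 115  west  -66  60.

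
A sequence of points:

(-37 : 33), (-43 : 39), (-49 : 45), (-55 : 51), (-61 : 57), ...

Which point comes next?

First part: −6 each step; -37, -43, -49, -55, -61 → -67.
Second part: together with the first part always sums to -4, so 33, 39, 45, 51, 57 → 63.
Putting it together: (-67 : 63).

(-67 : 63)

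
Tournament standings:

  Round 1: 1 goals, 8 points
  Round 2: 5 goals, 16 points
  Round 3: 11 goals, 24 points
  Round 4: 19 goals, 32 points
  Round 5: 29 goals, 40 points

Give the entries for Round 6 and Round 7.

Goals: differences are 4, 6, 8, … (increasing by 2 each time), so 1, 5, 11, 19, 29 → 41 → 55.
Points: 8, 16, 24, 32, 40 → 48 → 56 (+8 each step).
Putting the parts together: 41 goals, 48 points and then 55 goals, 56 points.

41 goals, 48 points; 55 goals, 56 points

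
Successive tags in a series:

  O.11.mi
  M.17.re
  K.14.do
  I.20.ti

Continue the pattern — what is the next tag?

Letter: letters move back 2 places in the alphabet, so O, M, K, I → G.
Second component — alternating steps +6, −3, +6, −3, …: 11, 17, 14, 20 → 17.
Note: mi, re, do, ti → la (runs backward through the solfège scale do→ti).
So the next tag is G.17.la.

G.17.la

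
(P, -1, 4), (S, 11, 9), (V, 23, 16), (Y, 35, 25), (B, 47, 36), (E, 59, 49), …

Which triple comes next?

(H, 71, 64)

For the letter, letters move forward 3 places in the alphabet, wrapping Z→A: P, S, V, Y, B, E → H.
Second component — +12 each step: -1, 11, 23, 35, 47, 59 → 71.
Third component — perfect squares: 2², 3², 4², …: 4, 9, 16, 25, 36, 49 → 64.
Putting it together: (H, 71, 64).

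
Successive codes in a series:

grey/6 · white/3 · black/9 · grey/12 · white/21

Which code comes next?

Shade — repeats grey → white → black: grey, white, black, grey, white → black.
Second component: 6, 3, 9, 12, 21 → 33 (each term is the sum of the two before it).
So the next code is black/33.

black/33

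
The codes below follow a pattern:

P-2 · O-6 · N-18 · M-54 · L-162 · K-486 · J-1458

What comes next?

For the letter, letters move back 1 place in the alphabet: P, O, N, M, L, K, J → I.
Second component: 2, 6, 18, 54, 162, 486, 1458 → 4374 (×3 each step).
So the next code is I-4374.

I-4374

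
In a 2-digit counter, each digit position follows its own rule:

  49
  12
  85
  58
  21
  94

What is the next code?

First digit — −3 each step, mod 10: 4, 1, 8, 5, 2, 9 → 6.
Second digit: +3 each step, mod 10; 9, 2, 5, 8, 1, 4 → 7.
So the next code is 67.

67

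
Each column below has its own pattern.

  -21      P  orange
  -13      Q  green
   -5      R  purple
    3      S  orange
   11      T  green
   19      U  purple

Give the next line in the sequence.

27  V  orange

First component: +8 each step, so -21, -13, -5, 3, 11, 19 → 27.
Letter — letters move forward 1 place in the alphabet: P, Q, R, S, T, U → V.
Colour: orange, green, purple, orange, green, purple → orange (repeats orange → green → purple).
So the next line is 27  V  orange.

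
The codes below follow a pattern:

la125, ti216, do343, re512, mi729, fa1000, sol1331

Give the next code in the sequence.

la1728

Note: la, ti, do, re, mi, fa, sol → la (runs through the solfège scale do→ti).
Second component: 125, 216, 343, 512, 729, 1000, 1331 → 1728 (perfect cubes: 5³, 6³, 7³, …).
So the next code is la1728.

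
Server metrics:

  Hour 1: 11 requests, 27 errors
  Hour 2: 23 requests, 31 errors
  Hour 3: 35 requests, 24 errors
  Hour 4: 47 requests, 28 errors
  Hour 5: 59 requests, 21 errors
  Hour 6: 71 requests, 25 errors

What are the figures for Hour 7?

Requests: 11, 23, 35, 47, 59, 71 → 83 (+12 each step).
Errors goes 27, 31, 24, 28, 21, 25 → 18 (alternating steps +4, −7, +4, −7, …).
Combining the parts gives 83 requests, 18 errors.

83 requests, 18 errors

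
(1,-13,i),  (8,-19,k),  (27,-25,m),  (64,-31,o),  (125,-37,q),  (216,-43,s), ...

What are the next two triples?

For the first value, perfect cubes: 1³, 2³, 3³, …: 1, 8, 27, 64, 125, 216 → 343 → 512.
Second value goes -13, -19, -25, -31, -37, -43 → -49 → -55 (−6 each step).
Letter: i, k, m, o, q, s → u → w (letters move forward 2 places in the alphabet).
So the next two triples are (343,-49,u) and (512,-55,w).

(343,-49,u), (512,-55,w)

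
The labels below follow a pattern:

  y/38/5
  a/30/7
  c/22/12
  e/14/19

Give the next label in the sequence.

Letter: letters move forward 2 places in the alphabet, wrapping Z→A, so y, a, c, e → g.
Second component — −8 each step: 38, 30, 22, 14 → 6.
Third component: each term is the sum of the two before it; 5, 7, 12, 19 → 31.
Combining the parts gives g/6/31.

g/6/31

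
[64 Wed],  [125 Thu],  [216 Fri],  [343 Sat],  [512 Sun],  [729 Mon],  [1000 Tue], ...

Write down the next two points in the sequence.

[1331 Wed], [1728 Thu]

For the first part, perfect cubes: 4³, 5³, 6³, …: 64, 125, 216, 343, 512, 729, 1000 → 1331 → 1728.
Day: runs through the weekdays Mon→Sun; Wed, Thu, Fri, Sat, Sun, Mon, Tue → Wed → Thu.
Putting the parts together: [1331 Wed] and then [1728 Thu].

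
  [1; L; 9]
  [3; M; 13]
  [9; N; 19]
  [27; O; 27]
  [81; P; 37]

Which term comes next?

[243; Q; 49]

For the first entry, ×3 each step: 1, 3, 9, 27, 81 → 243.
Letter goes L, M, N, O, P → Q (letters move forward 1 place in the alphabet).
Third entry: differences are 4, 6, 8, … (increasing by 2 each time), so 9, 13, 19, 27, 37 → 49.
Putting it together: [243; Q; 49].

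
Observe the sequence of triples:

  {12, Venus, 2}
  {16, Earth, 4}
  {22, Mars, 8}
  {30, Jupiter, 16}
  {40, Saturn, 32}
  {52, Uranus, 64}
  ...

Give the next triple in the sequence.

For the first value, differences are 4, 6, 8, … (increasing by 2 each time): 12, 16, 22, 30, 40, 52 → 66.
For the planet, runs through the planets Mercury→Neptune: Venus, Earth, Mars, Jupiter, Saturn, Uranus → Neptune.
Third value goes 2, 4, 8, 16, 32, 64 → 128 (×2 each step).
Combining the parts gives {66, Neptune, 128}.

{66, Neptune, 128}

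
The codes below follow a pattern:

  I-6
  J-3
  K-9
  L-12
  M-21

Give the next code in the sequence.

Letter: letters move forward 1 place in the alphabet; I, J, K, L, M → N.
Second component: 6, 3, 9, 12, 21 → 33 (each term is the sum of the two before it).
Putting it together: N-33.

N-33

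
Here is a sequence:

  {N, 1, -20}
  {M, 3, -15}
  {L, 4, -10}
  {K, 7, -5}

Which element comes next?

Letter — letters move back 1 place in the alphabet: N, M, L, K → J.
Second component goes 1, 3, 4, 7 → 11 (each term is the sum of the two before it).
Third component: -20, -15, -10, -5 → 0 (+5 each step).
Combining the parts gives {J, 11, 0}.

{J, 11, 0}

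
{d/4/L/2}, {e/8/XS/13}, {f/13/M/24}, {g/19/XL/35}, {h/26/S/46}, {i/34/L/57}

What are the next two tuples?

Letter: d, e, f, g, h, i → j → k (letters move forward 1 place in the alphabet).
Second value goes 4, 8, 13, 19, 26, 34 → 43 → 53 (differences are 4, 5, 6, … (increasing by 1 each time)).
Size — repeats L → XS → M → XL → S: L, XS, M, XL, S, L → XS → M.
For the fourth value, +11 each step: 2, 13, 24, 35, 46, 57 → 68 → 79.
Putting the parts together: {j/43/XS/68} and then {k/53/M/79}.

{j/43/XS/68}, {k/53/M/79}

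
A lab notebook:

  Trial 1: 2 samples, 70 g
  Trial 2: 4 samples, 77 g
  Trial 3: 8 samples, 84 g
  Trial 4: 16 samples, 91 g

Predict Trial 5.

Samples goes 2, 4, 8, 16 → 32 (×2 each step).
G: +7 each step, so 70, 77, 84, 91 → 98.
Putting it together: 32 samples, 98 g.

32 samples, 98 g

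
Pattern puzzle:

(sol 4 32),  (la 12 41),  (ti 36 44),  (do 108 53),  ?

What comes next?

Note goes sol, la, ti, do → re (runs through the solfège scale do→ti).
Second component — ×3 each step: 4, 12, 36, 108 → 324.
Third component — alternating steps +9, +3, +9, +3, …: 32, 41, 44, 53 → 56.
So the next triple is (re 324 56).

(re 324 56)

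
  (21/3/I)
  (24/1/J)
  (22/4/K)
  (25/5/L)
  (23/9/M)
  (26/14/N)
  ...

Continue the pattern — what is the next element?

(24/23/O)

First value: alternating steps +3, −2, +3, −2, …, so 21, 24, 22, 25, 23, 26 → 24.
Second value: each term is the sum of the two before it, so 3, 1, 4, 5, 9, 14 → 23.
Letter goes I, J, K, L, M, N → O (letters move forward 1 place in the alphabet).
Combining the parts gives (24/23/O).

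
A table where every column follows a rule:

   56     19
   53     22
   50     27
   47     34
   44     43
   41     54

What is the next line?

38  67

First component: 56, 53, 50, 47, 44, 41 → 38 (−3 each step).
Second component: 19, 22, 27, 34, 43, 54 → 67 (differences are 3, 5, 7, … (increasing by 2 each time)).
Combining the parts gives 38  67.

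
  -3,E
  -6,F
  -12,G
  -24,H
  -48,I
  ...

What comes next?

-96,J

First slot — ×2 each step: -3, -6, -12, -24, -48 → -96.
Letter goes E, F, G, H, I → J (letters move forward 1 place in the alphabet).
So the next term is -96,J.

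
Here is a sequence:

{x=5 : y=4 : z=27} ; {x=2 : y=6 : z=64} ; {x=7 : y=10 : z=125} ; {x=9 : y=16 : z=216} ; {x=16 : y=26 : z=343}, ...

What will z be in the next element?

512

X: each term is the sum of the two before it, so 5, 2, 7, 9, 16 → 25.
Y: 4, 6, 10, 16, 26 → 42 (each term is the sum of the two before it).
Z — perfect cubes: 3³, 4³, 5³, …: 27, 64, 125, 216, 343 → 512.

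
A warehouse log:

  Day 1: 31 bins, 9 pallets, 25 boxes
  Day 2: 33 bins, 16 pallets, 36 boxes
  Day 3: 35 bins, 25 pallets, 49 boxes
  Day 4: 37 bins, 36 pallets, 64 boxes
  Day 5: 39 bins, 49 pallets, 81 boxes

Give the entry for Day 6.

41 bins, 64 pallets, 100 boxes

Bins: +2 each step; 31, 33, 35, 37, 39 → 41.
For the pallets, perfect squares: 3², 4², 5², …: 9, 16, 25, 36, 49 → 64.
Boxes goes 25, 36, 49, 64, 81 → 100 (perfect squares: 5², 6², 7², …).
So the next row is 41 bins, 64 pallets, 100 boxes.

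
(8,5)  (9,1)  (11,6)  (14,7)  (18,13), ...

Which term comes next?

First entry: differences are 1, 2, 3, … (increasing by 1 each time), so 8, 9, 11, 14, 18 → 23.
Second entry goes 5, 1, 6, 7, 13 → 20 (each term is the sum of the two before it).
Putting it together: (23,20).

(23,20)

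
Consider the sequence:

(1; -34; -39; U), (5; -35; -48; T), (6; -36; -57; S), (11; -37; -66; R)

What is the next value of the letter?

First component: each term is the sum of the two before it; 1, 5, 6, 11 → 17.
Second component: -34, -35, -36, -37 → -38 (−1 each step).
Third component: −9 each step; -39, -48, -57, -66 → -75.
For the letter, letters move back 1 place in the alphabet: U, T, S, R → Q.

Q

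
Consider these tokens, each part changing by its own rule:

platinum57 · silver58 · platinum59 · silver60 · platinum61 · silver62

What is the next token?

platinum63

For the metal, alternates platinum ↔ silver: platinum, silver, platinum, silver, platinum, silver → platinum.
Second component: 57, 58, 59, 60, 61, 62 → 63 (+1 each step).
Putting it together: platinum63.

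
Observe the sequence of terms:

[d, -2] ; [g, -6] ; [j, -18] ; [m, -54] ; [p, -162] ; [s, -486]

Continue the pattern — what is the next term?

[v, -1458]

Letter — letters move forward 3 places in the alphabet: d, g, j, m, p, s → v.
Second slot goes -2, -6, -18, -54, -162, -486 → -1458 (×3 each step).
Putting it together: [v, -1458].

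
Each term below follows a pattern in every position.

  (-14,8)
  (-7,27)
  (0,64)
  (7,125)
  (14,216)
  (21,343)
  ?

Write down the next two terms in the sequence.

(28,512), (35,729)

For the first component, +7 each step: -14, -7, 0, 7, 14, 21 → 28 → 35.
Second component: perfect cubes: 2³, 3³, 4³, …; 8, 27, 64, 125, 216, 343 → 512 → 729.
So the next two terms are (28,512) and (35,729).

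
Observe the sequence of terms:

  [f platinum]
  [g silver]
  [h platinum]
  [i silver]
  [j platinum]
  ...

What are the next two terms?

[k silver], [l platinum]

Letter goes f, g, h, i, j → k → l (letters move forward 1 place in the alphabet).
Metal — alternates platinum ↔ silver: platinum, silver, platinum, silver, platinum → silver → platinum.
So the next two terms are [k silver] and [l platinum].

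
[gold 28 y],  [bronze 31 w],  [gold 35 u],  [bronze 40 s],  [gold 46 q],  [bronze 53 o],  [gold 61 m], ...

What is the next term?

[bronze 70 k]

Rank goes gold, bronze, gold, bronze, gold, bronze, gold → bronze (alternates gold ↔ bronze).
Second slot: 28, 31, 35, 40, 46, 53, 61 → 70 (differences are 3, 4, 5, … (increasing by 1 each time)).
Letter: letters move back 2 places in the alphabet, so y, w, u, s, q, o, m → k.
Putting it together: [bronze 70 k].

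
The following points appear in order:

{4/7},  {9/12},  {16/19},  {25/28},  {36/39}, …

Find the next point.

{49/52}

First entry: perfect squares: 2², 3², 4², …; 4, 9, 16, 25, 36 → 49.
For the second entry, always 3 more than the first entry: 7, 12, 19, 28, 39 → 52.
Combining the parts gives {49/52}.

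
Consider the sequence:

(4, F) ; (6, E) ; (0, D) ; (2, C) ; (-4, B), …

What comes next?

(-2, A)

First coordinate: alternating steps +2, −6, +2, −6, …, so 4, 6, 0, 2, -4 → -2.
Letter — letters move back 1 place in the alphabet: F, E, D, C, B → A.
So the next point is (-2, A).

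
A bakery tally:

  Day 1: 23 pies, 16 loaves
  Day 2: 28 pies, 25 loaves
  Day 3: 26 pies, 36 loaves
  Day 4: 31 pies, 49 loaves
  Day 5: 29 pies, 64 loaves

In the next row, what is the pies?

34

Pies — alternating steps +5, −2, +5, −2, …: 23, 28, 26, 31, 29 → 34.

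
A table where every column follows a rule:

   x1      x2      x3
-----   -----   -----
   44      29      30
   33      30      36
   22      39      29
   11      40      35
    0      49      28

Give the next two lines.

-11  50  34; -22  59  27

For the column x1, −11 each step: 44, 33, 22, 11, 0 → -11 → -22.
Column x2: alternating steps +1, +9, +1, +9, …, so 29, 30, 39, 40, 49 → 50 → 59.
Column x3: alternating steps +6, −7, +6, −7, …; 30, 36, 29, 35, 28 → 34 → 27.
Putting the parts together: -11  50  34 and then -22  59  27.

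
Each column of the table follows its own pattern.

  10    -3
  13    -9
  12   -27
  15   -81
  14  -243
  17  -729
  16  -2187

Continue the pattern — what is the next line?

First component — alternating steps +3, −1, +3, −1, …: 10, 13, 12, 15, 14, 17, 16 → 19.
Second component: -3, -9, -27, -81, -243, -729, -2187 → -6561 (×3 each step).
Combining the parts gives 19  -6561.

19  -6561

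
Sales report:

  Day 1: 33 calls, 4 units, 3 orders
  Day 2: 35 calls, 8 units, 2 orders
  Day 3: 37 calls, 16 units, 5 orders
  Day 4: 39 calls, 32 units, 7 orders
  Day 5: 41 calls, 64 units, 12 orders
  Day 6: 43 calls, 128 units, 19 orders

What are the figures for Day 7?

45 calls, 256 units, 31 orders

For the calls, +2 each step: 33, 35, 37, 39, 41, 43 → 45.
Units: 4, 8, 16, 32, 64, 128 → 256 (×2 each step).
Orders — each term is the sum of the two before it: 3, 2, 5, 7, 12, 19 → 31.
Combining the parts gives 45 calls, 256 units, 31 orders.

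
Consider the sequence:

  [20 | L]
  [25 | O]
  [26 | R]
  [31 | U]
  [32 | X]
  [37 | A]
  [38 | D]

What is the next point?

First component: alternating steps +5, +1, +5, +1, …, so 20, 25, 26, 31, 32, 37, 38 → 43.
Letter goes L, O, R, U, X, A, D → G (letters move forward 3 places in the alphabet, wrapping Z→A).
Combining the parts gives [43 | G].

[43 | G]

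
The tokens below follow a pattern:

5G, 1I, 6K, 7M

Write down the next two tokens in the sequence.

13O then 20Q

First component: each term is the sum of the two before it, so 5, 1, 6, 7 → 13 → 20.
Letter — letters move forward 2 places in the alphabet: G, I, K, M → O → Q.
Putting the parts together: 13O and then 20Q.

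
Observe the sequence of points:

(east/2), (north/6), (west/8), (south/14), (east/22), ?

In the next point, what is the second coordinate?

36

Second coordinate: each term is the sum of the two before it; 2, 6, 8, 14, 22 → 36.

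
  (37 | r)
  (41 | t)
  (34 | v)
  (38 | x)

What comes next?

(31 | z)

For the first coordinate, alternating steps +4, −7, +4, −7, …: 37, 41, 34, 38 → 31.
Letter goes r, t, v, x → z (letters move forward 2 places in the alphabet).
Combining the parts gives (31 | z).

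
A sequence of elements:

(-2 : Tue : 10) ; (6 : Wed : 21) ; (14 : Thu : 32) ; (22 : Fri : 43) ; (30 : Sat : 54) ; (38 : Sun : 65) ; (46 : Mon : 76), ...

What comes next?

(54 : Tue : 87)

First slot: +8 each step; -2, 6, 14, 22, 30, 38, 46 → 54.
Day — runs through the weekdays Mon→Sun: Tue, Wed, Thu, Fri, Sat, Sun, Mon → Tue.
Third slot: +11 each step, so 10, 21, 32, 43, 54, 65, 76 → 87.
Combining the parts gives (54 : Tue : 87).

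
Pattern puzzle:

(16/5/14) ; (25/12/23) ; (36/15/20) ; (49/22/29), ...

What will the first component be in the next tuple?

64

First component: perfect squares: 4², 5², 6², …; 16, 25, 36, 49 → 64.
Second component: alternating steps +7, +3, +7, +3, …; 5, 12, 15, 22 → 25.
For the third component, alternating steps +9, −3, +9, −3, …: 14, 23, 20, 29 → 26.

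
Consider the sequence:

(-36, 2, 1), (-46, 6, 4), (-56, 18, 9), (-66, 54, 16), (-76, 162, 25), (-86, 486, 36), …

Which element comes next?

First component — −10 each step: -36, -46, -56, -66, -76, -86 → -96.
Second component: ×3 each step; 2, 6, 18, 54, 162, 486 → 1458.
Third component: perfect squares: 1², 2², 3², …; 1, 4, 9, 16, 25, 36 → 49.
Putting it together: (-96, 1458, 49).

(-96, 1458, 49)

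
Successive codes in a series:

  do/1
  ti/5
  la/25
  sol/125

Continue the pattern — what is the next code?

fa/625

For the note, runs backward through the solfège scale do→ti: do, ti, la, sol → fa.
Second component: ×5 each step, so 1, 5, 25, 125 → 625.
So the next code is fa/625.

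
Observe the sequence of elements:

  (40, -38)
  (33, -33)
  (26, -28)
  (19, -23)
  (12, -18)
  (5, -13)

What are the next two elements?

First entry: −7 each step; 40, 33, 26, 19, 12, 5 → -2 → -9.
Second entry: +5 each step, so -38, -33, -28, -23, -18, -13 → -8 → -3.
Putting the parts together: (-2, -8) and then (-9, -3).

(-2, -8), (-9, -3)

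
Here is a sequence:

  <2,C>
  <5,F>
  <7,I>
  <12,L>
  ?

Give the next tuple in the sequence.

<19,O>

First entry: each term is the sum of the two before it; 2, 5, 7, 12 → 19.
Letter goes C, F, I, L → O (letters move forward 3 places in the alphabet).
Putting it together: <19,O>.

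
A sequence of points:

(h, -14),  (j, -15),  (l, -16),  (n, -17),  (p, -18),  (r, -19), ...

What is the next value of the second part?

Second part — −1 each step: -14, -15, -16, -17, -18, -19 → -20.

-20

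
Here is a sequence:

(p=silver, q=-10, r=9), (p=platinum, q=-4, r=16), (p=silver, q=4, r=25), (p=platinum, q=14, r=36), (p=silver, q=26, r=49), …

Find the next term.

(p=platinum, q=40, r=64)

For the p, alternates silver ↔ platinum: silver, platinum, silver, platinum, silver → platinum.
Q — differences are 6, 8, 10, … (increasing by 2 each time): -10, -4, 4, 14, 26 → 40.
R — perfect squares: 3², 4², 5², …: 9, 16, 25, 36, 49 → 64.
Putting it together: (p=platinum, q=40, r=64).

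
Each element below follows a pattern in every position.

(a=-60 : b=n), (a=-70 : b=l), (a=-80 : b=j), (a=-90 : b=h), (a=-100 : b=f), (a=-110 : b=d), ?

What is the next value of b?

b

For the b, letters move back 2 places in the alphabet: n, l, j, h, f, d → b.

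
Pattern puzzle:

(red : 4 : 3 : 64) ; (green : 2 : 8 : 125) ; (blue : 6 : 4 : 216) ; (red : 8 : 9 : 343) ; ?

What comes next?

Colour: repeats red → green → blue; red, green, blue, red → green.
Second value: each term is the sum of the two before it; 4, 2, 6, 8 → 14.
For the third value, alternating steps +5, −4, +5, −4, …: 3, 8, 4, 9 → 5.
Fourth value: 64, 125, 216, 343 → 512 (perfect cubes: 4³, 5³, 6³, …).
Combining the parts gives (green : 14 : 5 : 512).

(green : 14 : 5 : 512)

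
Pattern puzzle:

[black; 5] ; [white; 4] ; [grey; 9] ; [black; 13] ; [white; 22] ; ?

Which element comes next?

[grey; 35]

Shade: repeats black → white → grey; black, white, grey, black, white → grey.
Second part — each term is the sum of the two before it: 5, 4, 9, 13, 22 → 35.
Putting it together: [grey; 35].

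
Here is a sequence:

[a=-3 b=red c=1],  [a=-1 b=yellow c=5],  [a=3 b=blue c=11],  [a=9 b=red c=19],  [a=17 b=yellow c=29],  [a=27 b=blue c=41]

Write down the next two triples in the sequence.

[a=39 b=red c=55], [a=53 b=yellow c=71]

For the a, differences are 2, 4, 6, … (increasing by 2 each time): -3, -1, 3, 9, 17, 27 → 39 → 53.
For the b, repeats red → yellow → blue: red, yellow, blue, red, yellow, blue → red → yellow.
For the c, differences are 4, 6, 8, … (increasing by 2 each time): 1, 5, 11, 19, 29, 41 → 55 → 71.
Putting the parts together: [a=39 b=red c=55] and then [a=53 b=yellow c=71].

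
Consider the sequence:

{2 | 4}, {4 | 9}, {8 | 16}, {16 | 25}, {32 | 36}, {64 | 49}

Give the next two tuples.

{128 | 64}, {256 | 81}

First coordinate: 2, 4, 8, 16, 32, 64 → 128 → 256 (×2 each step).
For the second coordinate, perfect squares: 2², 3², 4², …: 4, 9, 16, 25, 36, 49 → 64 → 81.
Putting the parts together: {128 | 64} and then {256 | 81}.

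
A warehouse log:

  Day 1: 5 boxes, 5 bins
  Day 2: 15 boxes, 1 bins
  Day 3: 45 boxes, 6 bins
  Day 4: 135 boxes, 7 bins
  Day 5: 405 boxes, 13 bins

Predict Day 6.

1215 boxes, 20 bins

For the boxes, ×3 each step: 5, 15, 45, 135, 405 → 1215.
Bins goes 5, 1, 6, 7, 13 → 20 (each term is the sum of the two before it).
So the next record is 1215 boxes, 20 bins.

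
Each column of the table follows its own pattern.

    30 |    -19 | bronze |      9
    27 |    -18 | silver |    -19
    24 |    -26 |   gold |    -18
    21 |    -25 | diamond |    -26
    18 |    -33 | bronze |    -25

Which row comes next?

For the first component, −3 each step: 30, 27, 24, 21, 18 → 15.
Second component: alternating steps +1, −8, +1, −8, …, so -19, -18, -26, -25, -33 → -32.
Rank — repeats bronze → silver → gold → diamond: bronze, silver, gold, diamond, bronze → silver.
Fourth component: always the previous value of the second component, so 9, -19, -18, -26, -25 → -33.
Putting it together: 15  -32  silver  -33.

15  -32  silver  -33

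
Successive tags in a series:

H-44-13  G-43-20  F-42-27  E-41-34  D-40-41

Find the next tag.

C-39-48

For the letter, letters move back 1 place in the alphabet: H, G, F, E, D → C.
Second component: −1 each step, so 44, 43, 42, 41, 40 → 39.
Third component — +7 each step: 13, 20, 27, 34, 41 → 48.
Combining the parts gives C-39-48.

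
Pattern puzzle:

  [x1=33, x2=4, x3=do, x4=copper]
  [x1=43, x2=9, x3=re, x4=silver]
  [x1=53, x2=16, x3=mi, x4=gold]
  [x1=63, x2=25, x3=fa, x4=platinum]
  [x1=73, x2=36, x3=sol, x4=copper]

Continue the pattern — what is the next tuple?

X1: +10 each step; 33, 43, 53, 63, 73 → 83.
For the x2, perfect squares: 2², 3², 4², …: 4, 9, 16, 25, 36 → 49.
X3: do, re, mi, fa, sol → la (runs through the solfège scale do→ti).
X4: repeats copper → silver → gold → platinum; copper, silver, gold, platinum, copper → silver.
So the next tuple is [x1=83, x2=49, x3=la, x4=silver].

[x1=83, x2=49, x3=la, x4=silver]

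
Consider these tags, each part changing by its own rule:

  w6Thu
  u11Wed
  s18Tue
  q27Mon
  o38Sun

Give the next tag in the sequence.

m51Sat

Letter — letters move back 2 places in the alphabet: w, u, s, q, o → m.
Second component: differences are 5, 7, 9, … (increasing by 2 each time); 6, 11, 18, 27, 38 → 51.
Day: runs backward through the weekdays Mon→Sun, so Thu, Wed, Tue, Mon, Sun → Sat.
So the next tag is m51Sat.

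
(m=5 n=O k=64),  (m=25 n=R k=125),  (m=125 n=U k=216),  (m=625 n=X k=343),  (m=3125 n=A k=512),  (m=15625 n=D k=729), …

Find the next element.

(m=78125 n=G k=1000)

M — ×5 each step: 5, 25, 125, 625, 3125, 15625 → 78125.
N — letters move forward 3 places in the alphabet, wrapping Z→A: O, R, U, X, A, D → G.
K: perfect cubes: 4³, 5³, 6³, …, so 64, 125, 216, 343, 512, 729 → 1000.
Putting it together: (m=78125 n=G k=1000).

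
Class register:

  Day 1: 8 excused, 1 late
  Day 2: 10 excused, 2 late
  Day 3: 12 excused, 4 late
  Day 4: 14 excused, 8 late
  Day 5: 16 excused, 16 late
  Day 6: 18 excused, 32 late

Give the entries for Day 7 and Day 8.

Excused: +2 each step; 8, 10, 12, 14, 16, 18 → 20 → 22.
Late: 1, 2, 4, 8, 16, 32 → 64 → 128 (×2 each step).
Putting the parts together: 20 excused, 64 late and then 22 excused, 128 late.

20 excused, 64 late; 22 excused, 128 late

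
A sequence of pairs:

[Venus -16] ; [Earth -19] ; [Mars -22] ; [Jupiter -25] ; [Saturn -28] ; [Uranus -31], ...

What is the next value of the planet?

Planet goes Venus, Earth, Mars, Jupiter, Saturn, Uranus → Neptune (runs through the planets Mercury→Neptune).

Neptune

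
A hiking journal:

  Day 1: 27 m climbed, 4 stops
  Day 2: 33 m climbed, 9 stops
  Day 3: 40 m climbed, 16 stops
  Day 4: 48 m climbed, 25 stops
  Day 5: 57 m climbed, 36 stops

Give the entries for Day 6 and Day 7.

M climbed — differences are 6, 7, 8, … (increasing by 1 each time): 27, 33, 40, 48, 57 → 67 → 78.
Stops goes 4, 9, 16, 25, 36 → 49 → 64 (perfect squares: 2², 3², 4², …).
Putting the parts together: 67 m climbed, 49 stops and then 78 m climbed, 64 stops.

67 m climbed, 49 stops; 78 m climbed, 64 stops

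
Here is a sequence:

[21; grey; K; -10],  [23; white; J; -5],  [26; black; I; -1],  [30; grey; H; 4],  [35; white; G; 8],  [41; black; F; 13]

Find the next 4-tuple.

First entry goes 21, 23, 26, 30, 35, 41 → 48 (differences are 2, 3, 4, … (increasing by 1 each time)).
Shade: grey, white, black, grey, white, black → grey (repeats grey → white → black).
For the letter, letters move back 1 place in the alphabet: K, J, I, H, G, F → E.
Fourth entry: -10, -5, -1, 4, 8, 13 → 17 (alternating steps +5, +4, +5, +4, …).
Putting it together: [48; grey; E; 17].

[48; grey; E; 17]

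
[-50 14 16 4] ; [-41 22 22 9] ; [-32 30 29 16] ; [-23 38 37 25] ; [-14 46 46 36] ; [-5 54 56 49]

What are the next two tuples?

[4 62 67 64], [13 70 79 81]

First value goes -50, -41, -32, -23, -14, -5 → 4 → 13 (+9 each step).
Second value: +8 each step; 14, 22, 30, 38, 46, 54 → 62 → 70.
For the third value, differences are 6, 7, 8, … (increasing by 1 each time): 16, 22, 29, 37, 46, 56 → 67 → 79.
Fourth value: 4, 9, 16, 25, 36, 49 → 64 → 81 (perfect squares: 2², 3², 4², …).
Putting the parts together: [4 62 67 64] and then [13 70 79 81].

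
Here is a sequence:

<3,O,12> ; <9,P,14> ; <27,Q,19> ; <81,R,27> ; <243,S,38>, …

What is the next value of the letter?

T

Letter goes O, P, Q, R, S → T (letters move forward 1 place in the alphabet).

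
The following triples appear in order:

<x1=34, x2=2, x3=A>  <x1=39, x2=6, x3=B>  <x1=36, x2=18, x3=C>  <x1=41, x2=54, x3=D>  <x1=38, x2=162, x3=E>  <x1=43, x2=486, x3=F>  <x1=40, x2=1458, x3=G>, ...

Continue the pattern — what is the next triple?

<x1=45, x2=4374, x3=H>

For the x1, alternating steps +5, −3, +5, −3, …: 34, 39, 36, 41, 38, 43, 40 → 45.
X2: ×3 each step; 2, 6, 18, 54, 162, 486, 1458 → 4374.
X3 goes A, B, C, D, E, F, G → H (letters move forward 1 place in the alphabet).
Putting it together: <x1=45, x2=4374, x3=H>.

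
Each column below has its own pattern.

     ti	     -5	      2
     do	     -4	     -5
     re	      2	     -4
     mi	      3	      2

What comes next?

For the note, runs through the solfège scale do→ti: ti, do, re, mi → fa.
Second component goes -5, -4, 2, 3 → 9 (alternating steps +1, +6, +1, +6, …).
For the third component, always the previous value of the second component: 2, -5, -4, 2 → 3.
So the next row is fa  9  3.

fa  9  3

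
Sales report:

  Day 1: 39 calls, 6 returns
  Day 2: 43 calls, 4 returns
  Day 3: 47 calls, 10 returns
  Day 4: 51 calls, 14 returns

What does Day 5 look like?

Calls goes 39, 43, 47, 51 → 55 (+4 each step).
Returns goes 6, 4, 10, 14 → 24 (each term is the sum of the two before it).
Combining the parts gives 55 calls, 24 returns.

55 calls, 24 returns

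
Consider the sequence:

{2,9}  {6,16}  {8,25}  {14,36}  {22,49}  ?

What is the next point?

{36,64}

First component: each term is the sum of the two before it, so 2, 6, 8, 14, 22 → 36.
Second component goes 9, 16, 25, 36, 49 → 64 (perfect squares: 3², 4², 5², …).
Combining the parts gives {36,64}.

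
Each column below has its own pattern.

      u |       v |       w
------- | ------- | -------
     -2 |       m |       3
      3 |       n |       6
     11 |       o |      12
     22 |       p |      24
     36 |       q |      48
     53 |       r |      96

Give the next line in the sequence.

73  s  192

Column u: -2, 3, 11, 22, 36, 53 → 73 (differences are 5, 8, 11, … (increasing by 3 each time)).
Column v: letters move forward 1 place in the alphabet; m, n, o, p, q, r → s.
Column w: ×2 each step, so 3, 6, 12, 24, 48, 96 → 192.
Putting it together: 73  s  192.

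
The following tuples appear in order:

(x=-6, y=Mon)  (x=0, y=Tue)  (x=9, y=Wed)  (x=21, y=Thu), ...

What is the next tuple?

X: differences are 6, 9, 12, … (increasing by 3 each time); -6, 0, 9, 21 → 36.
Y: Mon, Tue, Wed, Thu → Fri (runs through the weekdays Mon→Sun).
Combining the parts gives (x=36, y=Fri).

(x=36, y=Fri)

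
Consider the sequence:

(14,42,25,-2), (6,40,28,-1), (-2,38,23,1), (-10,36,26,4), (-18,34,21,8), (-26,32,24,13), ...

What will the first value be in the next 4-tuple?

First value: −8 each step, so 14, 6, -2, -10, -18, -26 → -34.

-34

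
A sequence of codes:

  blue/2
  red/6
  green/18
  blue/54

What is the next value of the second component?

Second component: 2, 6, 18, 54 → 162 (×3 each step).

162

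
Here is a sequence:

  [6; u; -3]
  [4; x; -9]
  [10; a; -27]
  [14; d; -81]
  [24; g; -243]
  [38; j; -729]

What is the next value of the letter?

m

Letter goes u, x, a, d, g, j → m (letters move forward 3 places in the alphabet, wrapping Z→A).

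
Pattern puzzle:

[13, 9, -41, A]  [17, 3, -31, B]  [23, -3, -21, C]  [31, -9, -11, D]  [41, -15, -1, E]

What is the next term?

First coordinate: differences are 4, 6, 8, … (increasing by 2 each time); 13, 17, 23, 31, 41 → 53.
Second coordinate: −6 each step, so 9, 3, -3, -9, -15 → -21.
Third coordinate: +10 each step; -41, -31, -21, -11, -1 → 9.
Letter: A, B, C, D, E → F (letters move forward 1 place in the alphabet).
So the next term is [53, -21, 9, F].

[53, -21, 9, F]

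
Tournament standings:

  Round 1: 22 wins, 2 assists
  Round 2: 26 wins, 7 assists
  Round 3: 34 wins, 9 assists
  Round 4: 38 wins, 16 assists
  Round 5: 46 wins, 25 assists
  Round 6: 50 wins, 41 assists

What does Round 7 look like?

58 wins, 66 assists

Wins: alternating steps +4, +8, +4, +8, …, so 22, 26, 34, 38, 46, 50 → 58.
For the assists, each term is the sum of the two before it: 2, 7, 9, 16, 25, 41 → 66.
Putting it together: 58 wins, 66 assists.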